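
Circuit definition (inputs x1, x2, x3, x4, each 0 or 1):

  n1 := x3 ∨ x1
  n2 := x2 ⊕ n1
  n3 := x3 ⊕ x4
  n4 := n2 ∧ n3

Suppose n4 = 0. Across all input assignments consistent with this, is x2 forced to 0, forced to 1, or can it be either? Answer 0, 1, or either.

either

Both values of x2 occur among assignments with n4 = 0:
  x2=0: x1=0, x2=0, x3=0, x4=0
  x2=1: x1=0, x2=1, x3=0, x4=0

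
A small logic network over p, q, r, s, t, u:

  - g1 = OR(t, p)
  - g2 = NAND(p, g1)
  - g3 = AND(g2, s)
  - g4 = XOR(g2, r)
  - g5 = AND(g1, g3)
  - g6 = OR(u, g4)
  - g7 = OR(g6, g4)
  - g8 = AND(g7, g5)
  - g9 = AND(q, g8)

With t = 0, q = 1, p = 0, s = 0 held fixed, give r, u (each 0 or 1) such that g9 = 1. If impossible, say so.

no solution exists

With t = 0, q = 1, p = 0, s = 0 fixed, none of the 4 settings of r, u give g9 = 1.
For example, with r=0, u=1:
g1 = OR(t, p) = OR(0, 0) = 0
g2 = NAND(p, g1) = NAND(0, 0) = 1
g3 = AND(g2, s) = AND(1, 0) = 0
g4 = XOR(g2, r) = XOR(1, 0) = 1
g5 = AND(g1, g3) = AND(0, 0) = 0
g6 = OR(u, g4) = OR(1, 1) = 1
g7 = OR(g6, g4) = OR(1, 1) = 1
g8 = AND(g7, g5) = AND(1, 0) = 0
g9 = AND(q, g8) = AND(1, 0) = 0
giving g9 = 0 ≠ 1.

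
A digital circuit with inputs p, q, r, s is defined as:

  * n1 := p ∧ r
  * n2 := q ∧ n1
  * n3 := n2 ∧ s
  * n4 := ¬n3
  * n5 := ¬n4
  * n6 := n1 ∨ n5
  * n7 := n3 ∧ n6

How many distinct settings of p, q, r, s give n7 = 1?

n7 = n3 ∧ n6 must be 1, so both n3 = 1 and n6 = 1.
n3 = n2 ∧ s must be 1, so both n2 = 1 and s = 1.
n6 = n1 ∨ n5 must be 1, so at least one of n1, n5 is 1.
Satisfying assignments:
  p=1, q=1, r=1, s=1

1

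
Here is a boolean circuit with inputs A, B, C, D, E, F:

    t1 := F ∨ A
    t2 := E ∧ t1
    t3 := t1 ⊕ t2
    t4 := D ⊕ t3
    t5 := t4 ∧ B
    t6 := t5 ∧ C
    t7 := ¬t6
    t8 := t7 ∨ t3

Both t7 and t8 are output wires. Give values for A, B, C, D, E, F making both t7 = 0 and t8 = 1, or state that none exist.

Check with A=1 B=1 C=1 D=0 E=0 F=0:
t1 = F ∨ A = 0 ∨ 1 = 1
t2 = E ∧ t1 = 0 ∧ 1 = 0
t3 = t1 ⊕ t2 = 1 ⊕ 0 = 1
t4 = D ⊕ t3 = 0 ⊕ 1 = 1
t5 = t4 ∧ B = 1 ∧ 1 = 1
t6 = t5 ∧ C = 1 ∧ 1 = 1
t7 = ¬t6 = ¬1 = 0
t8 = t7 ∨ t3 = 0 ∨ 1 = 1
So t7 = 0 and t8 = 1.

A=1 B=1 C=1 D=0 E=0 F=0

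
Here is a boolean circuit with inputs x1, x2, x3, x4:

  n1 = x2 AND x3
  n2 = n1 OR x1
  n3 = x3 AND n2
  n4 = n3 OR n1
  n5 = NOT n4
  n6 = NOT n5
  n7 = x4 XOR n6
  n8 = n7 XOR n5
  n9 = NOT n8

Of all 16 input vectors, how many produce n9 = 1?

8

n9 = NOT n8 must be 1, so n8 = 0.
n8 = n7 XOR n5 must be 0, so n7 and n5 are equal.
Enumerating the 16 input combinations, 8 give n9 = 1 and 8 give n9 = 0.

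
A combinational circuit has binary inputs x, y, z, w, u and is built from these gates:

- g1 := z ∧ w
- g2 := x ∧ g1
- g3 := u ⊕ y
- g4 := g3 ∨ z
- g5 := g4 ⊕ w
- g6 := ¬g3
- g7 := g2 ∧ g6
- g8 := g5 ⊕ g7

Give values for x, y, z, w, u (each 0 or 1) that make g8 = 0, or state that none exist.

x=1, y=0, z=0, w=1, u=1

g8 = g5 ⊕ g7 must be 0, so g5 and g7 are equal.
Check with x=1, y=0, z=0, w=1, u=1:
g1 = z ∧ w = 0 ∧ 1 = 0
g2 = x ∧ g1 = 1 ∧ 0 = 0
g3 = u ⊕ y = 1 ⊕ 0 = 1
g4 = g3 ∨ z = 1 ∨ 0 = 1
g5 = g4 ⊕ w = 1 ⊕ 1 = 0
g6 = ¬g3 = ¬1 = 0
g7 = g2 ∧ g6 = 0 ∧ 0 = 0
g8 = g5 ⊕ g7 = 0 ⊕ 0 = 0
So g8 = 0 as required.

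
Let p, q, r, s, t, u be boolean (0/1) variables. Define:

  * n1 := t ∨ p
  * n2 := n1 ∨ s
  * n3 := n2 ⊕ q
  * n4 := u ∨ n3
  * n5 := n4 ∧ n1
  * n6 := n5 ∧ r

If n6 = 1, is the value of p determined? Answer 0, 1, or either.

either

Both values of p occur among assignments with n6 = 1:
  p=0: p=0, q=0, r=1, s=0, t=1, u=0
  p=1: p=1, q=0, r=1, s=0, t=0, u=0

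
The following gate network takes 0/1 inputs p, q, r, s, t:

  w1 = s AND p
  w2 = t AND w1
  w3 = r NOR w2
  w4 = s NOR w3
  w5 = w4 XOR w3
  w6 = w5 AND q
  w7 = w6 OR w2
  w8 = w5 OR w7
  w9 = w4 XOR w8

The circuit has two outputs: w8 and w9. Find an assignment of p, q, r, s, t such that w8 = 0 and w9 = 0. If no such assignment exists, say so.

p=0, q=0, r=1, s=1, t=1

Check with p=0, q=0, r=1, s=1, t=1:
w1 = s AND p = 1 AND 0 = 0
w2 = t AND w1 = 1 AND 0 = 0
w3 = r NOR w2 = 1 NOR 0 = 0
w4 = s NOR w3 = 1 NOR 0 = 0
w5 = w4 XOR w3 = 0 XOR 0 = 0
w6 = w5 AND q = 0 AND 0 = 0
w7 = w6 OR w2 = 0 OR 0 = 0
w8 = w5 OR w7 = 0 OR 0 = 0
w9 = w4 XOR w8 = 0 XOR 0 = 0
So w8 = 0 and w9 = 0.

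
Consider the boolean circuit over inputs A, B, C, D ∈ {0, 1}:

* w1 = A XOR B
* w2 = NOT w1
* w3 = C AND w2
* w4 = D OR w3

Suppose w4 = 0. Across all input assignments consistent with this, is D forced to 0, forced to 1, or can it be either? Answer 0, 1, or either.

0

w4 = D OR w3 must be 0, so both D = 0 and w3 = 0.
w3 = C AND w2 must be 0, so at least one of C, w2 is 0.
Every assignment with w4 = 0 has D = 0; there are 6 such assignment(s).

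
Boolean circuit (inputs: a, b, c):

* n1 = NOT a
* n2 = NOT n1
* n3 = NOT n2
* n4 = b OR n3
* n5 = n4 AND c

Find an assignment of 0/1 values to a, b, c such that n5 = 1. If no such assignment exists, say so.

a=0, b=0, c=1

Check with a=0, b=0, c=1:
n1 = NOT a = NOT 0 = 1
n2 = NOT n1 = NOT 1 = 0
n3 = NOT n2 = NOT 0 = 1
n4 = b OR n3 = 0 OR 1 = 1
n5 = n4 AND c = 1 AND 1 = 1
So n5 = 1 as required.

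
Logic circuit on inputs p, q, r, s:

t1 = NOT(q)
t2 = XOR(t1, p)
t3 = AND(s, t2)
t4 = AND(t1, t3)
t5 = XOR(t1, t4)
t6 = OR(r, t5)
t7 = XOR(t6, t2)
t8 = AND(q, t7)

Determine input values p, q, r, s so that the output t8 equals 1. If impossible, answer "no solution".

p=1 q=1 r=0 s=1

t8 = AND(q, t7) must be 1, so both q = 1 and t7 = 1.
Check with p=1 q=1 r=0 s=1:
t1 = NOT(q) = NOT 1 = 0
t2 = XOR(t1, p) = XOR(0, 1) = 1
t3 = AND(s, t2) = AND(1, 1) = 1
t4 = AND(t1, t3) = AND(0, 1) = 0
t5 = XOR(t1, t4) = XOR(0, 0) = 0
t6 = OR(r, t5) = OR(0, 0) = 0
t7 = XOR(t6, t2) = XOR(0, 1) = 1
t8 = AND(q, t7) = AND(1, 1) = 1
So t8 = 1 as required.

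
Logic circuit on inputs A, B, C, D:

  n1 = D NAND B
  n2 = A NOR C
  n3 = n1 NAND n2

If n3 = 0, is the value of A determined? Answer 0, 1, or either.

0

n3 = n1 NAND n2 must be 0, so both n1 = 1 and n2 = 1.
n1 = D NAND B must be 1, so at least one of D, B is 0.
n2 = A NOR C must be 1, so both A = 0 and C = 0.
Every assignment with n3 = 0 has A = 0; there are 3 such assignment(s).
  A=0, B=0, C=0, D=0
  A=0, B=0, C=0, D=1
  A=0, B=1, C=0, D=0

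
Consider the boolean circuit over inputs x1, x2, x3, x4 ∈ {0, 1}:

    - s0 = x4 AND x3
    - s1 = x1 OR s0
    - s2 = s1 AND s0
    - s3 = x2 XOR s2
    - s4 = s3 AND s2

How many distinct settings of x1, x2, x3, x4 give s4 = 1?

2

s4 = s3 AND s2 must be 1, so both s3 = 1 and s2 = 1.
s3 = x2 XOR s2 must be 1, so x2 and s2 differ.
Satisfying assignments:
  x1=0, x2=0, x3=1, x4=1
  x1=1, x2=0, x3=1, x4=1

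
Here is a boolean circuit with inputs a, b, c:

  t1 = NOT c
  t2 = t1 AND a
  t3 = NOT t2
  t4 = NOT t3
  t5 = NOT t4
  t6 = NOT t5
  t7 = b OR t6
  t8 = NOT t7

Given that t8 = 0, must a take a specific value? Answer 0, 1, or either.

Both values of a occur among assignments with t8 = 0:
  a=0: a=0, b=1, c=0
  a=1: a=1, b=0, c=0

either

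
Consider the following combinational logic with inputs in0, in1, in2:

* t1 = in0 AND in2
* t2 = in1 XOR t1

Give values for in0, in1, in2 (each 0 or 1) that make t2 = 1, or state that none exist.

Check with in0=0 in1=1 in2=0:
t1 = in0 AND in2 = 0 AND 0 = 0
t2 = in1 XOR t1 = 1 XOR 0 = 1
So t2 = 1 as required.

in0=0 in1=1 in2=0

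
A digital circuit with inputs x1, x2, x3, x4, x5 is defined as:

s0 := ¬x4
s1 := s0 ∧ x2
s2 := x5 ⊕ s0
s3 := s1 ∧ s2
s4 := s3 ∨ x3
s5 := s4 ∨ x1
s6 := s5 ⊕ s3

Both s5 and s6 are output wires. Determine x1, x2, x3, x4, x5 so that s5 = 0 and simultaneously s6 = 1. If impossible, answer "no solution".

no solution exists

Across all 32 input combinations, none give both s5 = 0 and s6 = 1.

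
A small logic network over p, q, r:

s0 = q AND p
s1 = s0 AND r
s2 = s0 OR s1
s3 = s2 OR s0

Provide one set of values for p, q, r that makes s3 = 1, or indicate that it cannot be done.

s3 = s2 OR s0 must be 1, so at least one of s2, s0 is 1.
Check with p=1, q=1, r=0:
s0 = q AND p = 1 AND 1 = 1
s1 = s0 AND r = 1 AND 0 = 0
s2 = s0 OR s1 = 1 OR 0 = 1
s3 = s2 OR s0 = 1 OR 1 = 1
So s3 = 1 as required.

p=1, q=1, r=0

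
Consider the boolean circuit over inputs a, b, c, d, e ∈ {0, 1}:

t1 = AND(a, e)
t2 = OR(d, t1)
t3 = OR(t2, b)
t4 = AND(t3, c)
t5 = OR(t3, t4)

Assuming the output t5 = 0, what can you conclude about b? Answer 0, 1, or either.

t5 = OR(t3, t4) must be 0, so both t3 = 0 and t4 = 0.
Every assignment with t5 = 0 has b = 0; there are 6 such assignment(s).

0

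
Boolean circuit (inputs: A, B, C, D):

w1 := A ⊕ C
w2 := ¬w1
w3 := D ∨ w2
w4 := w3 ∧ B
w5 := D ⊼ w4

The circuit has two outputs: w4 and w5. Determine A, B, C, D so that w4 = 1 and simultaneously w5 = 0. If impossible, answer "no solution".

Check with A=0, B=1, C=1, D=1:
w1 = A ⊕ C = 0 ⊕ 1 = 1
w2 = ¬w1 = ¬1 = 0
w3 = D ∨ w2 = 1 ∨ 0 = 1
w4 = w3 ∧ B = 1 ∧ 1 = 1
w5 = D ⊼ w4 = 1 ⊼ 1 = 0
So w4 = 1 and w5 = 0.

A=0, B=1, C=1, D=1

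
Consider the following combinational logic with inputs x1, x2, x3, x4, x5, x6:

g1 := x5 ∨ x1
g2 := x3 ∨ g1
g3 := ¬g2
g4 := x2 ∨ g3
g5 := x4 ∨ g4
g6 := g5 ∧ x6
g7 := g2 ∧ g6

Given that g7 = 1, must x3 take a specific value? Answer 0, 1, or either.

either

Both values of x3 occur among assignments with g7 = 1:
  x3=0: x1=0, x2=0, x3=0, x4=1, x5=1, x6=1
  x3=1: x1=0, x2=0, x3=1, x4=1, x5=0, x6=1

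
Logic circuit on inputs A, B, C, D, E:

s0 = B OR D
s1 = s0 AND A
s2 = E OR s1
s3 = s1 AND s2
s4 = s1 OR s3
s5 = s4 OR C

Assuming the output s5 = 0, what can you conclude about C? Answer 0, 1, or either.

s5 = s4 OR C must be 0, so both s4 = 0 and C = 0.
Every assignment with s5 = 0 has C = 0; there are 10 such assignment(s).

0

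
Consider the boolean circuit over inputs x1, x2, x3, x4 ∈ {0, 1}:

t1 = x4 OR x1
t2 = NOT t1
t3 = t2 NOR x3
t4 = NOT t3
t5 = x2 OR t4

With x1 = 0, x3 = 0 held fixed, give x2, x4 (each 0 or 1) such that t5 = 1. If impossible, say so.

Check with x1 = 0, x3 = 0 and x2=0, x4=0:
t1 = x4 OR x1 = 0 OR 0 = 0
t2 = NOT t1 = NOT 0 = 1
t3 = t2 NOR x3 = 1 NOR 0 = 0
t4 = NOT t3 = NOT 0 = 1
t5 = x2 OR t4 = 0 OR 1 = 1
So t5 = 1.

x2=0 x4=0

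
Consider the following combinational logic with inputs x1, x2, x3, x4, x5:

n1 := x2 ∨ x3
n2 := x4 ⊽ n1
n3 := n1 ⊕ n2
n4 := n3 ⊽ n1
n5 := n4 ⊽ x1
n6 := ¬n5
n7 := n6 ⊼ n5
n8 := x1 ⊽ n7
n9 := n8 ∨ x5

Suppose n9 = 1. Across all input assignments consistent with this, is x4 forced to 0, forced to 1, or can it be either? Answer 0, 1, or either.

either

Both values of x4 occur among assignments with n9 = 1:
  x4=0: x1=0, x2=0, x3=0, x4=0, x5=1
  x4=1: x1=0, x2=0, x3=0, x4=1, x5=1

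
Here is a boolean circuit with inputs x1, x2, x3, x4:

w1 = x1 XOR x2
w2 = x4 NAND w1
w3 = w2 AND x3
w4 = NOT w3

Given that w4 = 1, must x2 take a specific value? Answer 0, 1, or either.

either

Both values of x2 occur among assignments with w4 = 1:
  x2=0: x1=0, x2=0, x3=0, x4=0
  x2=1: x1=0, x2=1, x3=0, x4=0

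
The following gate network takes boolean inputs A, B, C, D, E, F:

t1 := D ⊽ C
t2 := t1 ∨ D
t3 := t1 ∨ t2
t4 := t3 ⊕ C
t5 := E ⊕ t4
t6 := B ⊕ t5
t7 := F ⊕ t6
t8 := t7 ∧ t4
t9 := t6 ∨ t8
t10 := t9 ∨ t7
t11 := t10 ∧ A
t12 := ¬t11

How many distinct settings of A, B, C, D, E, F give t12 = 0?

t12 = ¬t11 must be 0, so t11 = 1.
Enumerating the 64 input combinations, 24 give t12 = 0 and 40 give t12 = 1.

24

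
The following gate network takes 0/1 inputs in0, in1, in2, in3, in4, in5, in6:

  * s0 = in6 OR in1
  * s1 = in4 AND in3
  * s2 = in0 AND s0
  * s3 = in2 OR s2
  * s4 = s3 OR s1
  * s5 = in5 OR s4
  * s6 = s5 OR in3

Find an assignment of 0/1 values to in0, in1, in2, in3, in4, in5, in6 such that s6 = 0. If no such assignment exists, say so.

s6 = s5 OR in3 must be 0, so both s5 = 0 and in3 = 0.
s5 = in5 OR s4 must be 0, so both in5 = 0 and s4 = 0.
Check with in0=0, in1=1, in2=0, in3=0, in4=0, in5=0, in6=0:
s0 = in6 OR in1 = 0 OR 1 = 1
s1 = in4 AND in3 = 0 AND 0 = 0
s2 = in0 AND s0 = 0 AND 1 = 0
s3 = in2 OR s2 = 0 OR 0 = 0
s4 = s3 OR s1 = 0 OR 0 = 0
s5 = in5 OR s4 = 0 OR 0 = 0
s6 = s5 OR in3 = 0 OR 0 = 0
So s6 = 0 as required.

in0=0, in1=1, in2=0, in3=0, in4=0, in5=0, in6=0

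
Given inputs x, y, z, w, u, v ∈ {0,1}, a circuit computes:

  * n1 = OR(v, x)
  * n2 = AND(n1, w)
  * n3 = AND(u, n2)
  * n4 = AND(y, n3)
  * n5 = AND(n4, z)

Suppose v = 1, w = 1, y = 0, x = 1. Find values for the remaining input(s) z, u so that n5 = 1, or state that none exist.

With v = 1, w = 1, y = 0, x = 1 fixed, none of the 4 settings of z, u give n5 = 1.
For example, with z=1, u=0:
n1 = OR(v, x) = OR(1, 1) = 1
n2 = AND(n1, w) = AND(1, 1) = 1
n3 = AND(u, n2) = AND(0, 1) = 0
n4 = AND(y, n3) = AND(0, 0) = 0
n5 = AND(n4, z) = AND(0, 1) = 0
giving n5 = 0 ≠ 1.

no solution exists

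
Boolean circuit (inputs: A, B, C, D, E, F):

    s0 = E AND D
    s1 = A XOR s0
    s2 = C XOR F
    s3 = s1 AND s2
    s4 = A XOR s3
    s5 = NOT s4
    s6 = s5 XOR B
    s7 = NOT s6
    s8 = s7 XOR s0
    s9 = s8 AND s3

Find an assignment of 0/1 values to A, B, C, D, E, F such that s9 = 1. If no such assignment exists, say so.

s9 = s8 AND s3 must be 1, so both s8 = 1 and s3 = 1.
s8 = s7 XOR s0 must be 1, so s7 and s0 differ.
Check with A=0, B=1, C=1, D=1, E=1, F=0:
s0 = E AND D = 1 AND 1 = 1
s1 = A XOR s0 = 0 XOR 1 = 1
s2 = C XOR F = 1 XOR 0 = 1
s3 = s1 AND s2 = 1 AND 1 = 1
s4 = A XOR s3 = 0 XOR 1 = 1
s5 = NOT s4 = NOT 1 = 0
s6 = s5 XOR B = 0 XOR 1 = 1
s7 = NOT s6 = NOT 1 = 0
s8 = s7 XOR s0 = 0 XOR 1 = 1
s9 = s8 AND s3 = 1 AND 1 = 1
So s9 = 1 as required.

A=0, B=1, C=1, D=1, E=1, F=0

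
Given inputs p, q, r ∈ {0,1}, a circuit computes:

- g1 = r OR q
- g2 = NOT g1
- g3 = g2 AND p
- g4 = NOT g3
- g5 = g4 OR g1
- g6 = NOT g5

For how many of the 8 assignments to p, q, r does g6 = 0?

g6 = NOT g5 must be 0, so g5 = 1.
Enumerating the 8 input combinations, 7 give g6 = 0 and 1 give g6 = 1.

7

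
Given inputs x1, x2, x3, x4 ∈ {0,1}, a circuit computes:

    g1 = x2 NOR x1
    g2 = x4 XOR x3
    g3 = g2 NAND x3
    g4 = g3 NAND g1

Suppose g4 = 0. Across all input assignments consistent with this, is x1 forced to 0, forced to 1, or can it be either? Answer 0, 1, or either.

g4 = g3 NAND g1 must be 0, so both g3 = 1 and g1 = 1.
g3 = g2 NAND x3 must be 1, so at least one of g2, x3 is 0.
g1 = x2 NOR x1 must be 1, so both x2 = 0 and x1 = 0.
Every assignment with g4 = 0 has x1 = 0; there are 3 such assignment(s).
  x1=0, x2=0, x3=0, x4=0
  x1=0, x2=0, x3=0, x4=1
  x1=0, x2=0, x3=1, x4=1

0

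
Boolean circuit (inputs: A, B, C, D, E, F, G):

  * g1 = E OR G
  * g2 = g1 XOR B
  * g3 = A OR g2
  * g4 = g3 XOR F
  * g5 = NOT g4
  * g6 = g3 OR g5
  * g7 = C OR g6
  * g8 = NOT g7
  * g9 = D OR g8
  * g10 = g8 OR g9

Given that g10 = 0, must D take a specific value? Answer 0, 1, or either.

g10 = g8 OR g9 must be 0, so both g8 = 0 and g9 = 0.
g8 = NOT g7 must be 0, so g7 = 1.
g9 = D OR g8 must be 0, so both D = 0 and g8 = 0.
Every assignment with g10 = 0 has D = 0; there are 60 such assignment(s).

0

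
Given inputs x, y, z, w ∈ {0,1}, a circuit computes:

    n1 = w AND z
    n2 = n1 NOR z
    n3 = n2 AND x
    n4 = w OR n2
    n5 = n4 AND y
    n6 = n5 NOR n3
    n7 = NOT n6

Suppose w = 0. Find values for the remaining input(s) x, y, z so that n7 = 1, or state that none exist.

x=0 y=1 z=0

Check with w = 0 and x=0, y=1, z=0:
n1 = w AND z = 0 AND 0 = 0
n2 = n1 NOR z = 0 NOR 0 = 1
n3 = n2 AND x = 1 AND 0 = 0
n4 = w OR n2 = 0 OR 1 = 1
n5 = n4 AND y = 1 AND 1 = 1
n6 = n5 NOR n3 = 1 NOR 0 = 0
n7 = NOT n6 = NOT 0 = 1
So n7 = 1.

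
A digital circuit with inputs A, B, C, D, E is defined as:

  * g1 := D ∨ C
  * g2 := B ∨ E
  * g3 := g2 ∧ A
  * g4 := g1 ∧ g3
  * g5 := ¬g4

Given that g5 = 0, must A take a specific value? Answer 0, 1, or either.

g5 = ¬g4 must be 0, so g4 = 1.
Every assignment with g5 = 0 has A = 1; there are 9 such assignment(s).

1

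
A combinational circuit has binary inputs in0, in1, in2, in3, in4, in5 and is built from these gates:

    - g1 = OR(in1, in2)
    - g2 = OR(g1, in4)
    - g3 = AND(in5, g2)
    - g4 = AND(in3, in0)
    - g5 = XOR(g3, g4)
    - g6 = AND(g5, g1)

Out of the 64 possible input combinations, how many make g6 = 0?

40

g6 = AND(g5, g1) must be 0, so at least one of g5, g1 is 0.
Enumerating the 64 input combinations, 40 give g6 = 0 and 24 give g6 = 1.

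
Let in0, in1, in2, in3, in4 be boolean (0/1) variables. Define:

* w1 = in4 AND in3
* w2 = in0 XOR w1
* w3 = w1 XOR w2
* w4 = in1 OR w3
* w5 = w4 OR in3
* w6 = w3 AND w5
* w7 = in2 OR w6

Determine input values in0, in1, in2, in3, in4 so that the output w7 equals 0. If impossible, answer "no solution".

w7 = in2 OR w6 must be 0, so both in2 = 0 and w6 = 0.
w6 = w3 AND w5 must be 0, so at least one of w3, w5 is 0.
Check with in0=0, in1=1, in2=0, in3=1, in4=0:
w1 = in4 AND in3 = 0 AND 1 = 0
w2 = in0 XOR w1 = 0 XOR 0 = 0
w3 = w1 XOR w2 = 0 XOR 0 = 0
w4 = in1 OR w3 = 1 OR 0 = 1
w5 = w4 OR in3 = 1 OR 1 = 1
w6 = w3 AND w5 = 0 AND 1 = 0
w7 = in2 OR w6 = 0 OR 0 = 0
So w7 = 0 as required.

in0=0, in1=1, in2=0, in3=1, in4=0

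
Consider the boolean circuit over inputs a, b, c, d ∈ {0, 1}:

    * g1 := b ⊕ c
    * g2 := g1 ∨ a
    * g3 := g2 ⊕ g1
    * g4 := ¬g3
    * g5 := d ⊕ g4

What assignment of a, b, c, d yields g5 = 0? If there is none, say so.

a=1 b=1 c=0 d=1

g5 = d ⊕ g4 must be 0, so d and g4 are equal.
Check with a=1 b=1 c=0 d=1:
g1 = b ⊕ c = 1 ⊕ 0 = 1
g2 = g1 ∨ a = 1 ∨ 1 = 1
g3 = g2 ⊕ g1 = 1 ⊕ 1 = 0
g4 = ¬g3 = ¬0 = 1
g5 = d ⊕ g4 = 1 ⊕ 1 = 0
So g5 = 0 as required.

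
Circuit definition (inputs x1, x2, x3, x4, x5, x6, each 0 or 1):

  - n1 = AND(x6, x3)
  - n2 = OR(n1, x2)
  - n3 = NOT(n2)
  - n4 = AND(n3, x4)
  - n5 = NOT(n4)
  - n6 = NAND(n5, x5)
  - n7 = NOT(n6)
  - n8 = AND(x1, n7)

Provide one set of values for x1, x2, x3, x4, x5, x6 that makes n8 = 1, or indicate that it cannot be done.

n8 = AND(x1, n7) must be 1, so both x1 = 1 and n7 = 1.
n7 = NOT(n6) must be 1, so n6 = 0.
n6 = NAND(n5, x5) must be 0, so both n5 = 1 and x5 = 1.
Check with x1=1, x2=0, x3=0, x4=0, x5=1, x6=0:
n1 = AND(x6, x3) = AND(0, 0) = 0
n2 = OR(n1, x2) = OR(0, 0) = 0
n3 = NOT(n2) = NOT 0 = 1
n4 = AND(n3, x4) = AND(1, 0) = 0
n5 = NOT(n4) = NOT 0 = 1
n6 = NAND(n5, x5) = NAND(1, 1) = 0
n7 = NOT(n6) = NOT 0 = 1
n8 = AND(x1, n7) = AND(1, 1) = 1
So n8 = 1 as required.

x1=1, x2=0, x3=0, x4=0, x5=1, x6=0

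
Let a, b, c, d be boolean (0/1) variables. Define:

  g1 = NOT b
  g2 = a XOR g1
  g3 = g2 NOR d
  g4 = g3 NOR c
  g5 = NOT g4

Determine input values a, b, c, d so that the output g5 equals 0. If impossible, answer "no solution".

Check with a=0 b=1 c=0 d=1:
g1 = NOT b = NOT 1 = 0
g2 = a XOR g1 = 0 XOR 0 = 0
g3 = g2 NOR d = 0 NOR 1 = 0
g4 = g3 NOR c = 0 NOR 0 = 1
g5 = NOT g4 = NOT 1 = 0
So g5 = 0 as required.

a=0 b=1 c=0 d=1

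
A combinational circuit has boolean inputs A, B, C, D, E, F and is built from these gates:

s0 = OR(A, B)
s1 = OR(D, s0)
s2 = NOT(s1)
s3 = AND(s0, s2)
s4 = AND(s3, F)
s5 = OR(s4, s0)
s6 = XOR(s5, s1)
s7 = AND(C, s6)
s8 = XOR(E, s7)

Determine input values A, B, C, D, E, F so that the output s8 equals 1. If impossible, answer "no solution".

A=1, B=1, C=0, D=0, E=1, F=0

Check with A=1, B=1, C=0, D=0, E=1, F=0:
s0 = OR(A, B) = OR(1, 1) = 1
s1 = OR(D, s0) = OR(0, 1) = 1
s2 = NOT(s1) = NOT 1 = 0
s3 = AND(s0, s2) = AND(1, 0) = 0
s4 = AND(s3, F) = AND(0, 0) = 0
s5 = OR(s4, s0) = OR(0, 1) = 1
s6 = XOR(s5, s1) = XOR(1, 1) = 0
s7 = AND(C, s6) = AND(0, 0) = 0
s8 = XOR(E, s7) = XOR(1, 0) = 1
So s8 = 1 as required.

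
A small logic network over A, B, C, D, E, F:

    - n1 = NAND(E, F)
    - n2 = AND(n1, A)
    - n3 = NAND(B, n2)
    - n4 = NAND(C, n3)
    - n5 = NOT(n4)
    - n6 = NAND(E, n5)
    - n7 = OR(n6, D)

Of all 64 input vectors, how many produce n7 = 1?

57

n7 = OR(n6, D) must be 1, so at least one of n6, D is 1.
Enumerating the 64 input combinations, 57 give n7 = 1 and 7 give n7 = 0.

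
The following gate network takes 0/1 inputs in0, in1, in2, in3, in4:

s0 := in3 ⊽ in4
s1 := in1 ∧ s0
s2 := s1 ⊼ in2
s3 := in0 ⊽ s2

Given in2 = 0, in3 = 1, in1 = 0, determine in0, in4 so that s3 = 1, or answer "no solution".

With in2 = 0, in3 = 1, in1 = 0 fixed, none of the 4 settings of in0, in4 give s3 = 1.
For example, with in0=1, in4=1:
s0 = in3 ⊽ in4 = 1 ⊽ 1 = 0
s1 = in1 ∧ s0 = 0 ∧ 0 = 0
s2 = s1 ⊼ in2 = 0 ⊼ 0 = 1
s3 = in0 ⊽ s2 = 1 ⊽ 1 = 0
giving s3 = 0 ≠ 1.

no solution exists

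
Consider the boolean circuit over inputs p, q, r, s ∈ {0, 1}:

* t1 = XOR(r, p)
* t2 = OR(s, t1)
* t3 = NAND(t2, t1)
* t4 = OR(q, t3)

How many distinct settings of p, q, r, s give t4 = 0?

4

t4 = OR(q, t3) must be 0, so both q = 0 and t3 = 0.
t3 = NAND(t2, t1) must be 0, so both t2 = 1 and t1 = 1.
Satisfying assignments:
  p=0, q=0, r=1, s=0
  p=0, q=0, r=1, s=1
  p=1, q=0, r=0, s=0
  p=1, q=0, r=0, s=1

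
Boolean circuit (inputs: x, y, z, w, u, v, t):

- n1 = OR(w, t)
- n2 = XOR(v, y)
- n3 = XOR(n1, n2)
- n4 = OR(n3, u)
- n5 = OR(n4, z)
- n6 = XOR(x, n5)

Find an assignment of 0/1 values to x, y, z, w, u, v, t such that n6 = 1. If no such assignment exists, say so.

x=0, y=1, z=1, w=1, u=1, v=0, t=1

n6 = XOR(x, n5) must be 1, so x and n5 differ.
Check with x=0, y=1, z=1, w=1, u=1, v=0, t=1:
n1 = OR(w, t) = OR(1, 1) = 1
n2 = XOR(v, y) = XOR(0, 1) = 1
n3 = XOR(n1, n2) = XOR(1, 1) = 0
n4 = OR(n3, u) = OR(0, 1) = 1
n5 = OR(n4, z) = OR(1, 1) = 1
n6 = XOR(x, n5) = XOR(0, 1) = 1
So n6 = 1 as required.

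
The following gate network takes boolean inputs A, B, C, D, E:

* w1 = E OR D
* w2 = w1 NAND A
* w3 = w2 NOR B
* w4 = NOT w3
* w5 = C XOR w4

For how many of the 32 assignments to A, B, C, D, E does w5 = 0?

w5 = C XOR w4 must be 0, so C and w4 are equal.
Enumerating the 32 input combinations, 16 give w5 = 0 and 16 give w5 = 1.

16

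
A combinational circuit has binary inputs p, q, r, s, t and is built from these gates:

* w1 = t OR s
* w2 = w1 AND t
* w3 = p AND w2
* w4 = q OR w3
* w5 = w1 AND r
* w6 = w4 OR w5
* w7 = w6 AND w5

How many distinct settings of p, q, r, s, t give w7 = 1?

w7 = w6 AND w5 must be 1, so both w6 = 1 and w5 = 1.
w6 = w4 OR w5 must be 1, so at least one of w4, w5 is 1.
Enumerating the 32 input combinations, 12 give w7 = 1 and 20 give w7 = 0.

12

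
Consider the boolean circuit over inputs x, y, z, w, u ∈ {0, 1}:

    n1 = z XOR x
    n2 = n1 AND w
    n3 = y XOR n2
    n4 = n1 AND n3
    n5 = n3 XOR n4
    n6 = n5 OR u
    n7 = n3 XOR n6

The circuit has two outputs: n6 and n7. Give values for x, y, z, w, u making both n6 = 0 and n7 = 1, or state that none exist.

Check with x=0, y=0, z=1, w=1, u=0:
n1 = z XOR x = 1 XOR 0 = 1
n2 = n1 AND w = 1 AND 1 = 1
n3 = y XOR n2 = 0 XOR 1 = 1
n4 = n1 AND n3 = 1 AND 1 = 1
n5 = n3 XOR n4 = 1 XOR 1 = 0
n6 = n5 OR u = 0 OR 0 = 0
n7 = n3 XOR n6 = 1 XOR 0 = 1
So n6 = 0 and n7 = 1.

x=0, y=0, z=1, w=1, u=0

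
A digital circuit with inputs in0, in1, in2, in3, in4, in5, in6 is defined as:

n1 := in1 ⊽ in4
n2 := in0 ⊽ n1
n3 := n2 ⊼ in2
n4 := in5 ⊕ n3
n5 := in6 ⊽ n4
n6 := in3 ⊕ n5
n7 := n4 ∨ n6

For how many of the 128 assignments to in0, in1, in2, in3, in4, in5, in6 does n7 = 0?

n7 = n4 ∨ n6 must be 0, so both n4 = 0 and n6 = 0.
n4 = in5 ⊕ n3 must be 0, so in5 and n3 are equal.
n6 = in3 ⊕ n5 must be 0, so in3 and n5 are equal.
Enumerating the 128 input combinations, 32 give n7 = 0 and 96 give n7 = 1.

32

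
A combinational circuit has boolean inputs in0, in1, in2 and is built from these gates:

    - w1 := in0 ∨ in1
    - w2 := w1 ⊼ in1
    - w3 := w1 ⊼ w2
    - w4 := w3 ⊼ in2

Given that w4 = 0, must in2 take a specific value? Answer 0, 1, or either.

w4 = w3 ⊼ in2 must be 0, so both w3 = 1 and in2 = 1.
Every assignment with w4 = 0 has in2 = 1; there are 3 such assignment(s).
  in0=0, in1=0, in2=1
  in0=0, in1=1, in2=1
  in0=1, in1=1, in2=1

1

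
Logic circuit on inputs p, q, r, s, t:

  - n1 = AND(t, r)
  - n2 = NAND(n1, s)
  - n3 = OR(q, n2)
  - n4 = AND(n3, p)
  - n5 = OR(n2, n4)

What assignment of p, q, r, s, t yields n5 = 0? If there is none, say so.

p=1, q=0, r=1, s=1, t=1

Check with p=1, q=0, r=1, s=1, t=1:
n1 = AND(t, r) = AND(1, 1) = 1
n2 = NAND(n1, s) = NAND(1, 1) = 0
n3 = OR(q, n2) = OR(0, 0) = 0
n4 = AND(n3, p) = AND(0, 1) = 0
n5 = OR(n2, n4) = OR(0, 0) = 0
So n5 = 0 as required.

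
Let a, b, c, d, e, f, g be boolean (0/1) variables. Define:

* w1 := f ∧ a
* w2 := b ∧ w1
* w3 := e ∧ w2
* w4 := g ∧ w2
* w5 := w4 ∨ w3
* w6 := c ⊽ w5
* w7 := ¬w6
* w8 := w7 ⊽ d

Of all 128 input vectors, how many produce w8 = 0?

99

w8 = w7 ⊽ d must be 0, so at least one of w7, d is 1.
Enumerating the 128 input combinations, 99 give w8 = 0 and 29 give w8 = 1.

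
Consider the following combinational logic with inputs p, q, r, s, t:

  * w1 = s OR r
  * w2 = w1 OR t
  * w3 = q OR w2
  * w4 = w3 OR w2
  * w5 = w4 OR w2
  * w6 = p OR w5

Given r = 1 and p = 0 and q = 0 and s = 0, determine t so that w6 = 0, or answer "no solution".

no solution exists

With r = 1 and p = 0 and q = 0 and s = 0 fixed, none of the 2 settings of t give w6 = 0.
For example, with t=0:
w1 = s OR r = 0 OR 1 = 1
w2 = w1 OR t = 1 OR 0 = 1
w3 = q OR w2 = 0 OR 1 = 1
w4 = w3 OR w2 = 1 OR 1 = 1
w5 = w4 OR w2 = 1 OR 1 = 1
w6 = p OR w5 = 0 OR 1 = 1
giving w6 = 1 ≠ 0.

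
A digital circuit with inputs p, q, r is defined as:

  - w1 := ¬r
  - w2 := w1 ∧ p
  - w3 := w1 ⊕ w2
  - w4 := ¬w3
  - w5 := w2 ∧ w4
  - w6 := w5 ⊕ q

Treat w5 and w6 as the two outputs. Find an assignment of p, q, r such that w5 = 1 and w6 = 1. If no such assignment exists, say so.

p=1 q=0 r=0

Check with p=1 q=0 r=0:
w1 = ¬r = ¬0 = 1
w2 = w1 ∧ p = 1 ∧ 1 = 1
w3 = w1 ⊕ w2 = 1 ⊕ 1 = 0
w4 = ¬w3 = ¬0 = 1
w5 = w2 ∧ w4 = 1 ∧ 1 = 1
w6 = w5 ⊕ q = 1 ⊕ 0 = 1
So w5 = 1 and w6 = 1.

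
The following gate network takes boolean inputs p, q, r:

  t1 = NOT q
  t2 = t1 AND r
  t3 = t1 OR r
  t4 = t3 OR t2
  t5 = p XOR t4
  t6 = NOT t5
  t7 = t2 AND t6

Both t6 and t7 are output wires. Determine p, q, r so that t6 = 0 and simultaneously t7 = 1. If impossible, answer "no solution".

Across all 8 input combinations, none give both t6 = 0 and t7 = 1.

no solution exists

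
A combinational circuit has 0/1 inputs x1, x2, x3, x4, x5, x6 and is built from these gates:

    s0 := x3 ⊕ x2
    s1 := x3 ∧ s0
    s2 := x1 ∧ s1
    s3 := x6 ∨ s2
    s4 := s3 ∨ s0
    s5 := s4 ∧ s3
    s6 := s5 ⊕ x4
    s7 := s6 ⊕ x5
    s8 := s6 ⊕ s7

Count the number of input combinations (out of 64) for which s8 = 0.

s8 = s6 ⊕ s7 must be 0, so s6 and s7 are equal.
Enumerating the 64 input combinations, 32 give s8 = 0 and 32 give s8 = 1.

32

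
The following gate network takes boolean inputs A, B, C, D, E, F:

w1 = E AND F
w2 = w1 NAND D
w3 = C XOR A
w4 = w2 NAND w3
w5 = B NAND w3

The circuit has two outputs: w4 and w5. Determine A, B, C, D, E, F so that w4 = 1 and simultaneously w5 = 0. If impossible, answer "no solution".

Check with A=1, B=1, C=0, D=1, E=1, F=1:
w1 = E AND F = 1 AND 1 = 1
w2 = w1 NAND D = 1 NAND 1 = 0
w3 = C XOR A = 0 XOR 1 = 1
w4 = w2 NAND w3 = 0 NAND 1 = 1
w5 = B NAND w3 = 1 NAND 1 = 0
So w4 = 1 and w5 = 0.

A=1, B=1, C=0, D=1, E=1, F=1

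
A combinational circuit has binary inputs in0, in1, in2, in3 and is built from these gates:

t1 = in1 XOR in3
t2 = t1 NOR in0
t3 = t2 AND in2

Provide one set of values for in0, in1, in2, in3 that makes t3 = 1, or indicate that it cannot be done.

Check with in0=0, in1=0, in2=1, in3=0:
t1 = in1 XOR in3 = 0 XOR 0 = 0
t2 = t1 NOR in0 = 0 NOR 0 = 1
t3 = t2 AND in2 = 1 AND 1 = 1
So t3 = 1 as required.

in0=0, in1=0, in2=1, in3=0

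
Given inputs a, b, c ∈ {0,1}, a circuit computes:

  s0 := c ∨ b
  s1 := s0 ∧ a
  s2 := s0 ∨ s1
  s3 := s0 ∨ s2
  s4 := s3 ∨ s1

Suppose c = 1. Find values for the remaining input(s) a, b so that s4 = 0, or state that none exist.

With c = 1 fixed, none of the 4 settings of a, b give s4 = 0.
For example, with a=1, b=1:
s0 = c ∨ b = 1 ∨ 1 = 1
s1 = s0 ∧ a = 1 ∧ 1 = 1
s2 = s0 ∨ s1 = 1 ∨ 1 = 1
s3 = s0 ∨ s2 = 1 ∨ 1 = 1
s4 = s3 ∨ s1 = 1 ∨ 1 = 1
giving s4 = 1 ≠ 0.

no solution exists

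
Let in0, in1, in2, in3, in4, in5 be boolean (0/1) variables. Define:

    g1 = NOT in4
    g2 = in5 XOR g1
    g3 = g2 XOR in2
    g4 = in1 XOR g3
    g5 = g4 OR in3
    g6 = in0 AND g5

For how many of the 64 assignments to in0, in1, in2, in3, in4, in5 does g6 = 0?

40

g6 = in0 AND g5 must be 0, so at least one of in0, g5 is 0.
Enumerating the 64 input combinations, 40 give g6 = 0 and 24 give g6 = 1.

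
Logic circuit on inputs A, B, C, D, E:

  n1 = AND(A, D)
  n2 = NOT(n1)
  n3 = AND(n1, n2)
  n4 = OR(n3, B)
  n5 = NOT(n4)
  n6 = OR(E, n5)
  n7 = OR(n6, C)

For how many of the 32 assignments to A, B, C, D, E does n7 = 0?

4

n7 = OR(n6, C) must be 0, so both n6 = 0 and C = 0.
n6 = OR(E, n5) must be 0, so both E = 0 and n5 = 0.
Enumerating the 32 input combinations, 4 give n7 = 0 and 28 give n7 = 1.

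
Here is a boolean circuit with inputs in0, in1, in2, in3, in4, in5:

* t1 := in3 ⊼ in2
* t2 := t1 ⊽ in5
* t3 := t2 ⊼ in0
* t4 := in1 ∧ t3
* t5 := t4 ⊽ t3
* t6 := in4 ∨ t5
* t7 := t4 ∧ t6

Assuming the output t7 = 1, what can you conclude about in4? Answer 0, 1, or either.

1

t7 = t4 ∧ t6 must be 1, so both t4 = 1 and t6 = 1.
t4 = in1 ∧ t3 must be 1, so both in1 = 1 and t3 = 1.
Every assignment with t7 = 1 has in4 = 1; there are 15 such assignment(s).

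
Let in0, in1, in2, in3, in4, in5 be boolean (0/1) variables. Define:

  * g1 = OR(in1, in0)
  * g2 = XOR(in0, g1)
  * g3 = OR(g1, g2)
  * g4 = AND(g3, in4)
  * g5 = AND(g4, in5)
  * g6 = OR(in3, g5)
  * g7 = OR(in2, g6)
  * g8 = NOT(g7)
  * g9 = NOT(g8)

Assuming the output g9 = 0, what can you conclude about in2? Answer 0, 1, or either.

0

g9 = NOT(g8) must be 0, so g8 = 1.
g8 = NOT(g7) must be 1, so g7 = 0.
Every assignment with g9 = 0 has in2 = 0; there are 13 such assignment(s).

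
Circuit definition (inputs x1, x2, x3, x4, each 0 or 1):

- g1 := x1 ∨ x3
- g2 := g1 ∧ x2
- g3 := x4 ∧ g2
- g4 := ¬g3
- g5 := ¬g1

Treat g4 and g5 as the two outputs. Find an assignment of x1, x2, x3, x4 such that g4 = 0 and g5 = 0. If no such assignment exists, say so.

Check with x1=0 x2=1 x3=1 x4=1:
g1 = x1 ∨ x3 = 0 ∨ 1 = 1
g2 = g1 ∧ x2 = 1 ∧ 1 = 1
g3 = x4 ∧ g2 = 1 ∧ 1 = 1
g4 = ¬g3 = ¬1 = 0
g5 = ¬g1 = ¬1 = 0
So g4 = 0 and g5 = 0.

x1=0 x2=1 x3=1 x4=1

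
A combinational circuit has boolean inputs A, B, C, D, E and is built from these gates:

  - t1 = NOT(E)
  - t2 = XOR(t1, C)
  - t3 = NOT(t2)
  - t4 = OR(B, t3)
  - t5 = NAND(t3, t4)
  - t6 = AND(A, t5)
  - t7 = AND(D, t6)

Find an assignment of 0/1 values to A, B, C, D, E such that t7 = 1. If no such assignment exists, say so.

t7 = AND(D, t6) must be 1, so both D = 1 and t6 = 1.
t6 = AND(A, t5) must be 1, so both A = 1 and t5 = 1.
Check with A=1 B=1 C=1 D=1 E=1:
t1 = NOT(E) = NOT 1 = 0
t2 = XOR(t1, C) = XOR(0, 1) = 1
t3 = NOT(t2) = NOT 1 = 0
t4 = OR(B, t3) = OR(1, 0) = 1
t5 = NAND(t3, t4) = NAND(0, 1) = 1
t6 = AND(A, t5) = AND(1, 1) = 1
t7 = AND(D, t6) = AND(1, 1) = 1
So t7 = 1 as required.

A=1 B=1 C=1 D=1 E=1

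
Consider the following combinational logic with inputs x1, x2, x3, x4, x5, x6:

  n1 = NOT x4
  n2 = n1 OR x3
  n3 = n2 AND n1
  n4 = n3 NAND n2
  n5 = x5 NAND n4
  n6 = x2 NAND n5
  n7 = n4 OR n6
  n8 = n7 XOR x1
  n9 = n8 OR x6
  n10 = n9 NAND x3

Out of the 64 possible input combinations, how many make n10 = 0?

24

n10 = n9 NAND x3 must be 0, so both n9 = 1 and x3 = 1.
Enumerating the 64 input combinations, 24 give n10 = 0 and 40 give n10 = 1.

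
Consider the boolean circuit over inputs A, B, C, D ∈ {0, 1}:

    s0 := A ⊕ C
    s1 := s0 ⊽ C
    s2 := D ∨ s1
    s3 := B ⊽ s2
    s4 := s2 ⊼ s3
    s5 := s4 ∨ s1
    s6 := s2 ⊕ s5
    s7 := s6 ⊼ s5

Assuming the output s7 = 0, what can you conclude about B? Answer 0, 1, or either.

either

Both values of B occur among assignments with s7 = 0:
  B=0: A=0, B=0, C=1, D=0
  B=1: A=0, B=1, C=1, D=0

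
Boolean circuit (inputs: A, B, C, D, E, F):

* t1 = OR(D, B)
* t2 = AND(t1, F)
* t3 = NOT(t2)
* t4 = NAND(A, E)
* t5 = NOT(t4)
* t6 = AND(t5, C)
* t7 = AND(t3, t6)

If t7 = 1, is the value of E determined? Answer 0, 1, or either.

t7 = AND(t3, t6) must be 1, so both t3 = 1 and t6 = 1.
t3 = NOT(t2) must be 1, so t2 = 0.
t6 = AND(t5, C) must be 1, so both t5 = 1 and C = 1.
Every assignment with t7 = 1 has E = 1; there are 5 such assignment(s).

1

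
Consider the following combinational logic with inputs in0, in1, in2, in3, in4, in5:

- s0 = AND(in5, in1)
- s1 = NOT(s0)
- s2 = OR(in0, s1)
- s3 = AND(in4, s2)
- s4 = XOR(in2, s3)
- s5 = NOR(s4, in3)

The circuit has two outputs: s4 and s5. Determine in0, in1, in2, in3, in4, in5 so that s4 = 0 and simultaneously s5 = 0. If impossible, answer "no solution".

Check with in0=0 in1=1 in2=0 in3=1 in4=0 in5=0:
s0 = AND(in5, in1) = AND(0, 1) = 0
s1 = NOT(s0) = NOT 0 = 1
s2 = OR(in0, s1) = OR(0, 1) = 1
s3 = AND(in4, s2) = AND(0, 1) = 0
s4 = XOR(in2, s3) = XOR(0, 0) = 0
s5 = NOR(s4, in3) = NOR(0, 1) = 0
So s4 = 0 and s5 = 0.

in0=0 in1=1 in2=0 in3=1 in4=0 in5=0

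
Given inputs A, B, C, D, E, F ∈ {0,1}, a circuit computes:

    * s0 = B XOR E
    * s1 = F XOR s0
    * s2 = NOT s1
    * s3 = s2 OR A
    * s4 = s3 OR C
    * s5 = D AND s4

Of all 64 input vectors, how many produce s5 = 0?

36

s5 = D AND s4 must be 0, so at least one of D, s4 is 0.
Enumerating the 64 input combinations, 36 give s5 = 0 and 28 give s5 = 1.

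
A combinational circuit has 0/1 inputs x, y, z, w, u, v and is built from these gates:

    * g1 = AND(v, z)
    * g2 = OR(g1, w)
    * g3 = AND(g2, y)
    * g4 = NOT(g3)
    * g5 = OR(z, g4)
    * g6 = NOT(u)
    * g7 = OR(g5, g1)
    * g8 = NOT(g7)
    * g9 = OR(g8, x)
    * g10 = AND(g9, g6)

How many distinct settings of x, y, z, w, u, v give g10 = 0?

46

g10 = AND(g9, g6) must be 0, so at least one of g9, g6 is 0.
Enumerating the 64 input combinations, 46 give g10 = 0 and 18 give g10 = 1.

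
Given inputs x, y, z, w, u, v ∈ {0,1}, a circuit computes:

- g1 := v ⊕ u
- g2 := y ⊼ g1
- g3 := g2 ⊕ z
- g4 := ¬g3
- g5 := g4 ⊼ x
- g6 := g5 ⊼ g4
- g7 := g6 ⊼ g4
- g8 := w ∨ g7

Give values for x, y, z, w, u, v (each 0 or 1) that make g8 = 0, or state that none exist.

g8 = w ∨ g7 must be 0, so both w = 0 and g7 = 0.
Check with x=1, y=0, z=1, w=0, u=0, v=1:
g1 = v ⊕ u = 1 ⊕ 0 = 1
g2 = y ⊼ g1 = 0 ⊼ 1 = 1
g3 = g2 ⊕ z = 1 ⊕ 1 = 0
g4 = ¬g3 = ¬0 = 1
g5 = g4 ⊼ x = 1 ⊼ 1 = 0
g6 = g5 ⊼ g4 = 0 ⊼ 1 = 1
g7 = g6 ⊼ g4 = 1 ⊼ 1 = 0
g8 = w ∨ g7 = 0 ∨ 0 = 0
So g8 = 0 as required.

x=1, y=0, z=1, w=0, u=0, v=1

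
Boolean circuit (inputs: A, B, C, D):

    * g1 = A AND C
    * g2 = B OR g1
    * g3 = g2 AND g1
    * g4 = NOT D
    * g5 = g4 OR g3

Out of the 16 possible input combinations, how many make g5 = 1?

10

g5 = g4 OR g3 must be 1, so at least one of g4, g3 is 1.
Enumerating the 16 input combinations, 10 give g5 = 1 and 6 give g5 = 0.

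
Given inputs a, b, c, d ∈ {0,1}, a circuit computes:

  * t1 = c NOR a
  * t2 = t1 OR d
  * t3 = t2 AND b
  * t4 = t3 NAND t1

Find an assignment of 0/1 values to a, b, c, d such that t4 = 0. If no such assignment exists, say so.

t4 = t3 NAND t1 must be 0, so both t3 = 1 and t1 = 1.
t3 = t2 AND b must be 1, so both t2 = 1 and b = 1.
Check with a=0 b=1 c=0 d=1:
t1 = c NOR a = 0 NOR 0 = 1
t2 = t1 OR d = 1 OR 1 = 1
t3 = t2 AND b = 1 AND 1 = 1
t4 = t3 NAND t1 = 1 NAND 1 = 0
So t4 = 0 as required.

a=0 b=1 c=0 d=1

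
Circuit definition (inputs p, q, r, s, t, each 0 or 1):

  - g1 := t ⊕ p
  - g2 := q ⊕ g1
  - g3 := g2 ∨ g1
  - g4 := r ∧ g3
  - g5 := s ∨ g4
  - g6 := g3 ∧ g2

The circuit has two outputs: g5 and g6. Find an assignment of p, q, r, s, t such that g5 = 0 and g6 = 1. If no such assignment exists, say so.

Check with p=0 q=0 r=0 s=0 t=1:
g1 = t ⊕ p = 1 ⊕ 0 = 1
g2 = q ⊕ g1 = 0 ⊕ 1 = 1
g3 = g2 ∨ g1 = 1 ∨ 1 = 1
g4 = r ∧ g3 = 0 ∧ 1 = 0
g5 = s ∨ g4 = 0 ∨ 0 = 0
g6 = g3 ∧ g2 = 1 ∧ 1 = 1
So g5 = 0 and g6 = 1.

p=0 q=0 r=0 s=0 t=1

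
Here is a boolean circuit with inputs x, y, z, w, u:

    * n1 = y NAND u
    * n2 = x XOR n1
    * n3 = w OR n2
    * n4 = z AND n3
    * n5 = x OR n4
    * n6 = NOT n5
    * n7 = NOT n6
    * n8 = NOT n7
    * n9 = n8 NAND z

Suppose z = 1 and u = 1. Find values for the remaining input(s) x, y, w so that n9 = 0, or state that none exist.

Check with z = 1 and u = 1 and x=0, y=1, w=0:
n1 = y NAND u = 1 NAND 1 = 0
n2 = x XOR n1 = 0 XOR 0 = 0
n3 = w OR n2 = 0 OR 0 = 0
n4 = z AND n3 = 1 AND 0 = 0
n5 = x OR n4 = 0 OR 0 = 0
n6 = NOT n5 = NOT 0 = 1
n7 = NOT n6 = NOT 1 = 0
n8 = NOT n7 = NOT 0 = 1
n9 = n8 NAND z = 1 NAND 1 = 0
So n9 = 0.

x=0, y=1, w=0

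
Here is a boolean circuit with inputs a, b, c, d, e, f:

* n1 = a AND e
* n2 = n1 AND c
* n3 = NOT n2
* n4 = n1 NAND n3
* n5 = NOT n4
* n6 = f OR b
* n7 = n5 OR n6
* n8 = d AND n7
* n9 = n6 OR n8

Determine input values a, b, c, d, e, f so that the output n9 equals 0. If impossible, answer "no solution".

n9 = n6 OR n8 must be 0, so both n6 = 0 and n8 = 0.
n6 = f OR b must be 0, so both f = 0 and b = 0.
Check with a=1 b=0 c=1 d=1 e=1 f=0:
n1 = a AND e = 1 AND 1 = 1
n2 = n1 AND c = 1 AND 1 = 1
n3 = NOT n2 = NOT 1 = 0
n4 = n1 NAND n3 = 1 NAND 0 = 1
n5 = NOT n4 = NOT 1 = 0
n6 = f OR b = 0 OR 0 = 0
n7 = n5 OR n6 = 0 OR 0 = 0
n8 = d AND n7 = 1 AND 0 = 0
n9 = n6 OR n8 = 0 OR 0 = 0
So n9 = 0 as required.

a=1 b=0 c=1 d=1 e=1 f=0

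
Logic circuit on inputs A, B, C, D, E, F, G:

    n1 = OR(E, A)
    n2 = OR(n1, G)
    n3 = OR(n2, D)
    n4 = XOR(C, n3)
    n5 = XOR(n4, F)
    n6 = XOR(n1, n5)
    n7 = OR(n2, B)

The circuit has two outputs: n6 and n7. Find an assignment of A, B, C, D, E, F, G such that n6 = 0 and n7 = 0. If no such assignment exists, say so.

Check with A=0, B=0, C=1, D=0, E=0, F=1, G=0:
n1 = OR(E, A) = OR(0, 0) = 0
n2 = OR(n1, G) = OR(0, 0) = 0
n3 = OR(n2, D) = OR(0, 0) = 0
n4 = XOR(C, n3) = XOR(1, 0) = 1
n5 = XOR(n4, F) = XOR(1, 1) = 0
n6 = XOR(n1, n5) = XOR(0, 0) = 0
n7 = OR(n2, B) = OR(0, 0) = 0
So n6 = 0 and n7 = 0.

A=0, B=0, C=1, D=0, E=0, F=1, G=0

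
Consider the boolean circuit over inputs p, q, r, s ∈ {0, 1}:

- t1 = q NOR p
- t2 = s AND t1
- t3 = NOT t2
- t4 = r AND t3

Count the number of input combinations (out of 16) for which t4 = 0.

t4 = r AND t3 must be 0, so at least one of r, t3 is 0.
Enumerating the 16 input combinations, 9 give t4 = 0 and 7 give t4 = 1.

9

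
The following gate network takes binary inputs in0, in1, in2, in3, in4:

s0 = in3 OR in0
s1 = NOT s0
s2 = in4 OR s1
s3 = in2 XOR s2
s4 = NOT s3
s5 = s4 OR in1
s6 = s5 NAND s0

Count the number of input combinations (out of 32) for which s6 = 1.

s6 = s5 NAND s0 must be 1, so at least one of s5, s0 is 0.
Enumerating the 32 input combinations, 14 give s6 = 1 and 18 give s6 = 0.

14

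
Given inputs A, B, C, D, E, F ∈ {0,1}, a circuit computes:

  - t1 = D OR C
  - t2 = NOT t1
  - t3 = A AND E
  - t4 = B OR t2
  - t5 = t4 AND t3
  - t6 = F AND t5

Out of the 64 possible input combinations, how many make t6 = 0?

59

t6 = F AND t5 must be 0, so at least one of F, t5 is 0.
Enumerating the 64 input combinations, 59 give t6 = 0 and 5 give t6 = 1.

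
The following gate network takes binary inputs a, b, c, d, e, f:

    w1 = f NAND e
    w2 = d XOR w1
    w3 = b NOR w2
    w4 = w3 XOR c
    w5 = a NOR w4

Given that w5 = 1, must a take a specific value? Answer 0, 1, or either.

0

w5 = a NOR w4 must be 1, so both a = 0 and w4 = 0.
w4 = w3 XOR c must be 0, so w3 and c are equal.
Every assignment with w5 = 1 has a = 0; there are 16 such assignment(s).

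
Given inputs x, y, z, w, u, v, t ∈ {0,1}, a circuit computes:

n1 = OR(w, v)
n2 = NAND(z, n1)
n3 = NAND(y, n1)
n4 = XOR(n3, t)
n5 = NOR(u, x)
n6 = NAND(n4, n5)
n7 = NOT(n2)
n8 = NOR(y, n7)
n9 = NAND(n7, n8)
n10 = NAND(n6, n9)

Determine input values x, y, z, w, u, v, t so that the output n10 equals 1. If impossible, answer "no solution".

n10 = NAND(n6, n9) must be 1, so at least one of n6, n9 is 0.
Check with x=0 y=1 z=0 w=0 u=0 v=0 t=0:
n1 = OR(w, v) = OR(0, 0) = 0
n2 = NAND(z, n1) = NAND(0, 0) = 1
n3 = NAND(y, n1) = NAND(1, 0) = 1
n4 = XOR(n3, t) = XOR(1, 0) = 1
n5 = NOR(u, x) = NOR(0, 0) = 1
n6 = NAND(n4, n5) = NAND(1, 1) = 0
n7 = NOT(n2) = NOT 1 = 0
n8 = NOR(y, n7) = NOR(1, 0) = 0
n9 = NAND(n7, n8) = NAND(0, 0) = 1
n10 = NAND(n6, n9) = NAND(0, 1) = 1
So n10 = 1 as required.

x=0 y=1 z=0 w=0 u=0 v=0 t=0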